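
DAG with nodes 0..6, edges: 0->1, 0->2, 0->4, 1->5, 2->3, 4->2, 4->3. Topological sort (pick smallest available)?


Kahn's algorithm, process smallest node first
Order: [0, 1, 4, 2, 3, 5, 6]


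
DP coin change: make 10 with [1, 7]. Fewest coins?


dp[0]=0; dp[i]=1+min(dp[i-c] for c in coins)
...dp[5]=5, dp[6]=6, dp[7]=1, dp[8]=2, dp[9]=3, dp[10]=4
Minimum coins for 10 = 4


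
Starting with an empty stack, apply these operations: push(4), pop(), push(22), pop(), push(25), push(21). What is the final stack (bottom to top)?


push(4) -> [4]
pop() returns 4 -> []
push(22) -> [22]
pop() returns 22 -> []
push(25) -> [25]
push(21) -> [25, 21]
Final stack (bottom to top): [25, 21]


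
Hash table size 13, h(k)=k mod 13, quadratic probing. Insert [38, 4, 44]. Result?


Insertions: 38->slot 12; 4->slot 4; 44->slot 5
Table: [None, None, None, None, 4, 44, None, None, None, None, None, None, 38]


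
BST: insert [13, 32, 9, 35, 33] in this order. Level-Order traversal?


Root = 13; build tree by BST insertion.
Level-Order traversal: [13, 9, 32, 35, 33]


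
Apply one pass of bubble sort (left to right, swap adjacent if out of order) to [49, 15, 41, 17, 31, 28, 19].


After one pass: [15, 41, 17, 31, 28, 19, 49]


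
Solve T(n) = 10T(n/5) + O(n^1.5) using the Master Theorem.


a=10, b=5, c=1.5. log_5(10)=1.431 < c=1.5. Case 3: O(n^c) = O(n^1.500)
Complexity: O(n^1.500)


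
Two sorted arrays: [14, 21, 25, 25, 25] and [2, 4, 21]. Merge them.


Compare heads, take smaller each step.
Merged: [2, 4, 14, 21, 21, 25, 25, 25]


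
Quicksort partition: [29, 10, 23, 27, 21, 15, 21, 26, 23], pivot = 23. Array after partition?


Elements <= 23 go left of pivot.
Result: [10, 23, 21, 15, 21, 23, 29, 26, 27], pivot at index 5


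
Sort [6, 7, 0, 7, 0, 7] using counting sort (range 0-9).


Count array: [2, 0, 0, 0, 0, 0, 1, 3, 0, 0]
Reconstruct: [0, 0, 6, 7, 7, 7]


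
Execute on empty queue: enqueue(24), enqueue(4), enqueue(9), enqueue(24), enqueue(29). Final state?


enqueue(24) -> [24]
enqueue(4) -> [24, 4]
enqueue(9) -> [24, 4, 9]
enqueue(24) -> [24, 4, 9, 24]
enqueue(29) -> [24, 4, 9, 24, 29]
Final queue (front to back): [24, 4, 9, 24, 29]


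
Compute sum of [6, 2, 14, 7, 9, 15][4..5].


Prefix sums: [0, 6, 8, 22, 29, 38, 53]
Sum[4..5] = prefix[6] - prefix[4] = 53 - 29 = 24


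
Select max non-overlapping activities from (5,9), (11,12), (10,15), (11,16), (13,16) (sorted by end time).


Greedy: pick earliest-ending, then skip overlaps.
Selected (3 activities): [(5, 9), (11, 12), (13, 16)]


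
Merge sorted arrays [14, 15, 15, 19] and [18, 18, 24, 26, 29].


Compare heads, take smaller each step.
Merged: [14, 15, 15, 18, 18, 19, 24, 26, 29]


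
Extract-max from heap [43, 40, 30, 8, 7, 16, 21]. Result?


Max = 43
Replace root with last, heapify down
Resulting heap: [40, 21, 30, 8, 7, 16]


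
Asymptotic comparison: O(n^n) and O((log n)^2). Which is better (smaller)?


polylogarithmic grows slower than n^n
O((log n)^2) is asymptotically smaller; O(n^n) grows faster


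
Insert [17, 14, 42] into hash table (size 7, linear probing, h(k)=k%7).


Insertions: 17->slot 3; 14->slot 0; 42->slot 1
Table: [14, 42, None, 17, None, None, None]


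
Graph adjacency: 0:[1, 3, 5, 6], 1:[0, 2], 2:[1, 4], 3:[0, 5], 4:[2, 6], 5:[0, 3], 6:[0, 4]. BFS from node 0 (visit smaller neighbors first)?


BFS queue: start with [0]
Visit order: [0, 1, 3, 5, 6, 2, 4]


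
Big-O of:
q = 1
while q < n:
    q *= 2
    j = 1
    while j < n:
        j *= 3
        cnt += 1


Per nesting level: O(log n) * O(log n) = O((log n)^2)
Complexity: O((log n)^2)


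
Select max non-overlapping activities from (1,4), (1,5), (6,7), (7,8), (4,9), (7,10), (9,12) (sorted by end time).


Greedy: pick earliest-ending, then skip overlaps.
Selected (4 activities): [(1, 4), (6, 7), (7, 8), (9, 12)]


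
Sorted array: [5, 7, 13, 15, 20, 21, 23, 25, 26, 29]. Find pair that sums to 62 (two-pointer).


Two pointers: lo=0, hi=9
No pair sums to 62


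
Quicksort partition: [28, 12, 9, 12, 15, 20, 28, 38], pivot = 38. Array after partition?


Elements <= 38 go left of pivot.
Result: [28, 12, 9, 12, 15, 20, 28, 38], pivot at index 7


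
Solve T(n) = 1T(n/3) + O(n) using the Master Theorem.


a=1, b=3, c=1. log_3(1)=0 < c=1. Case 3: O(n^c) = O(n)
Complexity: O(n)


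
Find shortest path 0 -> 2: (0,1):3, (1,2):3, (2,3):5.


Dijkstra from 0:
Distances: {0: 0, 1: 3, 2: 6, 3: 11}
Shortest distance to 2 = 6, path = [0, 1, 2]


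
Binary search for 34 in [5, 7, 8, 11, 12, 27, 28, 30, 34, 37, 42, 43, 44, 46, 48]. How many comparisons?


Search for 34:
[0,14] mid=7 arr[7]=30
[8,14] mid=11 arr[11]=43
[8,10] mid=9 arr[9]=37
[8,8] mid=8 arr[8]=34
Total: 4 comparisons


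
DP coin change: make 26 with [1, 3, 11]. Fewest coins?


dp[0]=0; dp[i]=1+min(dp[i-c] for c in coins)
...dp[21]=5, dp[22]=2, dp[23]=3, dp[24]=4, dp[25]=3, dp[26]=4
Minimum coins for 26 = 4


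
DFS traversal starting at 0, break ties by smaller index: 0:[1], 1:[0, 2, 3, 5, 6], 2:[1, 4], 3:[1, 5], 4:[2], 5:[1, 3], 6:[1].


DFS stack-based: start with [0]
Visit order: [0, 1, 2, 4, 3, 5, 6]


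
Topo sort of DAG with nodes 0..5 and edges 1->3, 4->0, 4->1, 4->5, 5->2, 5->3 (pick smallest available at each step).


Kahn's algorithm, process smallest node first
Order: [4, 0, 1, 5, 2, 3]


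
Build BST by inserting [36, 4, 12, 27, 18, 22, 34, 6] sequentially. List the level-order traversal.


Root = 36; build tree by BST insertion.
Level-Order traversal: [36, 4, 12, 6, 27, 18, 34, 22]


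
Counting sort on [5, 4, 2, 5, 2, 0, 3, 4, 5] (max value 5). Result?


Count array: [1, 0, 2, 1, 2, 3]
Reconstruct: [0, 2, 2, 3, 4, 4, 5, 5, 5]


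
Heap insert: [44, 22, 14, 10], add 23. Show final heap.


Append 23: [44, 22, 14, 10, 23]
Bubble up: swap idx 4(23) with idx 1(22)
Result: [44, 23, 14, 10, 22]


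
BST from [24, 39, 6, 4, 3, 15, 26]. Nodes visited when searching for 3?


BST root = 24
Search for 3: compare at each node
Path: [24, 6, 4, 3]


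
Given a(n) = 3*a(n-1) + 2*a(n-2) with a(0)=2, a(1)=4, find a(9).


Build bottom-up:
...a(7)=9032, a(8)=32168, a(9)=3*32168+2*9032=114568


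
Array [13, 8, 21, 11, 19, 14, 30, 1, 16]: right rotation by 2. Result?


Right rotate by 2: [1, 16, 13, 8, 21, 11, 19, 14, 30]


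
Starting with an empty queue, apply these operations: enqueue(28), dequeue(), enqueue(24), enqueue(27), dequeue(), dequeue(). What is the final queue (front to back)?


enqueue(28) -> [28]
dequeue() returns 28 -> []
enqueue(24) -> [24]
enqueue(27) -> [24, 27]
dequeue() returns 24 -> [27]
dequeue() returns 27 -> []
Final queue (front to back): []


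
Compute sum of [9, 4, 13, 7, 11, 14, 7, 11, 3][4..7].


Prefix sums: [0, 9, 13, 26, 33, 44, 58, 65, 76, 79]
Sum[4..7] = prefix[8] - prefix[4] = 76 - 33 = 43


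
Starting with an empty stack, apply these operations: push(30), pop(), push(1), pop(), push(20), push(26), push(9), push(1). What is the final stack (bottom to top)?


push(30) -> [30]
pop() returns 30 -> []
push(1) -> [1]
pop() returns 1 -> []
push(20) -> [20]
push(26) -> [20, 26]
push(9) -> [20, 26, 9]
push(1) -> [20, 26, 9, 1]
Final stack (bottom to top): [20, 26, 9, 1]


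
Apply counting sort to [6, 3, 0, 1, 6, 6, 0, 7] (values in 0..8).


Count array: [2, 1, 0, 1, 0, 0, 3, 1, 0]
Reconstruct: [0, 0, 1, 3, 6, 6, 6, 7]


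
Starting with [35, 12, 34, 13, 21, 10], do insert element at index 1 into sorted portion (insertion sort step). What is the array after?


After one pass: [12, 35, 34, 13, 21, 10]


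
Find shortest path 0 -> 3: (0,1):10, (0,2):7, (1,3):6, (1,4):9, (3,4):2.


Dijkstra from 0:
Distances: {0: 0, 1: 10, 2: 7, 3: 16, 4: 18}
Shortest distance to 3 = 16, path = [0, 1, 3]


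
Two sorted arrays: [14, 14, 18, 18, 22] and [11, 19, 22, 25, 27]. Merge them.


Compare heads, take smaller each step.
Merged: [11, 14, 14, 18, 18, 19, 22, 22, 25, 27]


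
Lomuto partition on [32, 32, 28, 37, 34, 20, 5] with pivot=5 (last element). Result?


Elements <= 5 go left of pivot.
Result: [5, 32, 28, 37, 34, 20, 32], pivot at index 0


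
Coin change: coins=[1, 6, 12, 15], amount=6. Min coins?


dp[0]=0; dp[i]=1+min(dp[i-c] for c in coins)
...dp[1]=1, dp[2]=2, dp[3]=3, dp[4]=4, dp[5]=5, dp[6]=1
Minimum coins for 6 = 1


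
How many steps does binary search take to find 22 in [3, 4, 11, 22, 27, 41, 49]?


Search for 22:
[0,6] mid=3 arr[3]=22
Total: 1 comparisons


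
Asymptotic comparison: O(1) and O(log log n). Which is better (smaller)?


constant grows slower than double-logarithmic
O(1) is asymptotically smaller; O(log log n) grows faster


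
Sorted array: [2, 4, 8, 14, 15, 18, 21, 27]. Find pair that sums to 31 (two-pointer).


Two pointers: lo=0, hi=7
Found pair: (4, 27) summing to 31


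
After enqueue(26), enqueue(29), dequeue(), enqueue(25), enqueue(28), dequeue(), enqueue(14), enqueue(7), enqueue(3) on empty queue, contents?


enqueue(26) -> [26]
enqueue(29) -> [26, 29]
dequeue() returns 26 -> [29]
enqueue(25) -> [29, 25]
enqueue(28) -> [29, 25, 28]
dequeue() returns 29 -> [25, 28]
enqueue(14) -> [25, 28, 14]
enqueue(7) -> [25, 28, 14, 7]
enqueue(3) -> [25, 28, 14, 7, 3]
Final queue (front to back): [25, 28, 14, 7, 3]


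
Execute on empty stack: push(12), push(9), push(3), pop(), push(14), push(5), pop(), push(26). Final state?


push(12) -> [12]
push(9) -> [12, 9]
push(3) -> [12, 9, 3]
pop() returns 3 -> [12, 9]
push(14) -> [12, 9, 14]
push(5) -> [12, 9, 14, 5]
pop() returns 5 -> [12, 9, 14]
push(26) -> [12, 9, 14, 26]
Final stack (bottom to top): [12, 9, 14, 26]


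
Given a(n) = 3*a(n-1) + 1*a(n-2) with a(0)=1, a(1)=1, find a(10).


Build bottom-up:
...a(8)=5116, a(9)=16897, a(10)=3*16897+1*5116=55807


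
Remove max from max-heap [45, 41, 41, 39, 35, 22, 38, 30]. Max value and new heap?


Max = 45
Replace root with last, heapify down
Resulting heap: [41, 39, 41, 30, 35, 22, 38]


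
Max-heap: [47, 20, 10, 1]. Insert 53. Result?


Append 53: [47, 20, 10, 1, 53]
Bubble up: swap idx 4(53) with idx 1(20); swap idx 1(53) with idx 0(47)
Result: [53, 47, 10, 1, 20]


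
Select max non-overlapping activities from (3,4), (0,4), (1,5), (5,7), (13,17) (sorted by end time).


Greedy: pick earliest-ending, then skip overlaps.
Selected (3 activities): [(3, 4), (5, 7), (13, 17)]


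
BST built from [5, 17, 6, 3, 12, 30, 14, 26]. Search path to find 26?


BST root = 5
Search for 26: compare at each node
Path: [5, 17, 30, 26]


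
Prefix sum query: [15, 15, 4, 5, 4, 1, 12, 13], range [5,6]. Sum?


Prefix sums: [0, 15, 30, 34, 39, 43, 44, 56, 69]
Sum[5..6] = prefix[7] - prefix[5] = 56 - 43 = 13


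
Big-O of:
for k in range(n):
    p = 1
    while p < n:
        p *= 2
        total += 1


Per nesting level: O(n) * O(log n) = O(n log n)
Complexity: O(n log n)


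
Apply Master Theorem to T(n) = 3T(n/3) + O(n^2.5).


a=3, b=3, c=2.5. log_3(3)=1 < c=2.5. Case 3: O(n^c) = O(n^2.500)
Complexity: O(n^2.500)


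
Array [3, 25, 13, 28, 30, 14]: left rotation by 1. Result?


Left rotate by 1: [25, 13, 28, 30, 14, 3]


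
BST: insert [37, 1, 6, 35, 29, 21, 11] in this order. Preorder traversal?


Root = 37; build tree by BST insertion.
Preorder traversal: [37, 1, 6, 35, 29, 21, 11]


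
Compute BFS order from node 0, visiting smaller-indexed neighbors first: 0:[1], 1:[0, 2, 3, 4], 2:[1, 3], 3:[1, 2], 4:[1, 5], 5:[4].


BFS queue: start with [0]
Visit order: [0, 1, 2, 3, 4, 5]


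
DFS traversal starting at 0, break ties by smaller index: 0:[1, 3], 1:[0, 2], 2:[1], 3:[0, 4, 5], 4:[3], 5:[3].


DFS stack-based: start with [0]
Visit order: [0, 1, 2, 3, 4, 5]


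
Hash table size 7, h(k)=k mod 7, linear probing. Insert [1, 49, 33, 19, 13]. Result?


Insertions: 1->slot 1; 49->slot 0; 33->slot 5; 19->slot 6; 13->slot 2
Table: [49, 1, 13, None, None, 33, 19]


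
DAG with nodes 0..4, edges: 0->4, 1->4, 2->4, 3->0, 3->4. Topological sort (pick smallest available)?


Kahn's algorithm, process smallest node first
Order: [1, 2, 3, 0, 4]


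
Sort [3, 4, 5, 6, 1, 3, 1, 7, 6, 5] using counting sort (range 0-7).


Count array: [0, 2, 0, 2, 1, 2, 2, 1]
Reconstruct: [1, 1, 3, 3, 4, 5, 5, 6, 6, 7]


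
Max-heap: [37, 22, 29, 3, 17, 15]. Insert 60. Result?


Append 60: [37, 22, 29, 3, 17, 15, 60]
Bubble up: swap idx 6(60) with idx 2(29); swap idx 2(60) with idx 0(37)
Result: [60, 22, 37, 3, 17, 15, 29]


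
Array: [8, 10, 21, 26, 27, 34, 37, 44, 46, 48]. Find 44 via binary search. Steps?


Search for 44:
[0,9] mid=4 arr[4]=27
[5,9] mid=7 arr[7]=44
Total: 2 comparisons


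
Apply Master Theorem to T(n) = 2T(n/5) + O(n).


a=2, b=5, c=1. log_5(2)=0.431 < c=1. Case 3: O(n^c) = O(n)
Complexity: O(n)


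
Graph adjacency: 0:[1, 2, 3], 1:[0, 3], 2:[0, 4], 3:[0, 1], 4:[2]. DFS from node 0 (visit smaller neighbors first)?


DFS stack-based: start with [0]
Visit order: [0, 1, 3, 2, 4]


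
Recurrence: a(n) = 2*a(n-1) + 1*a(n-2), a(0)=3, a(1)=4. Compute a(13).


Build bottom-up:
...a(11)=30098, a(12)=72663, a(13)=2*72663+1*30098=175424


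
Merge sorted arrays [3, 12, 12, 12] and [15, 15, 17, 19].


Compare heads, take smaller each step.
Merged: [3, 12, 12, 12, 15, 15, 17, 19]


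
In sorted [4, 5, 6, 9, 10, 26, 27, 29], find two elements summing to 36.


Two pointers: lo=0, hi=7
Found pair: (9, 27) summing to 36


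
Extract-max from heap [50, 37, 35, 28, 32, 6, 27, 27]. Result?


Max = 50
Replace root with last, heapify down
Resulting heap: [37, 32, 35, 28, 27, 6, 27]


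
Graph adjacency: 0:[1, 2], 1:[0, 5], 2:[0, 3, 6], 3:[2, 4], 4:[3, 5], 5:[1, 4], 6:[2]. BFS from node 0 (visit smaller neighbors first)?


BFS queue: start with [0]
Visit order: [0, 1, 2, 5, 3, 6, 4]


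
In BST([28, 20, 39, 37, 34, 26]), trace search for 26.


BST root = 28
Search for 26: compare at each node
Path: [28, 20, 26]


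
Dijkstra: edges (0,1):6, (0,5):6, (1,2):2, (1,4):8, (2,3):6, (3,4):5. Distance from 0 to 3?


Dijkstra from 0:
Distances: {0: 0, 1: 6, 2: 8, 3: 14, 4: 14, 5: 6}
Shortest distance to 3 = 14, path = [0, 1, 2, 3]


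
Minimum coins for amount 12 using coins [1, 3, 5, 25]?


dp[0]=0; dp[i]=1+min(dp[i-c] for c in coins)
...dp[7]=3, dp[8]=2, dp[9]=3, dp[10]=2, dp[11]=3, dp[12]=4
Minimum coins for 12 = 4


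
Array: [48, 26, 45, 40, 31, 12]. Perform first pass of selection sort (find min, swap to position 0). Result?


After one pass: [12, 26, 45, 40, 31, 48]


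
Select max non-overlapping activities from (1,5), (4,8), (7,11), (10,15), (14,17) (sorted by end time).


Greedy: pick earliest-ending, then skip overlaps.
Selected (3 activities): [(1, 5), (7, 11), (14, 17)]


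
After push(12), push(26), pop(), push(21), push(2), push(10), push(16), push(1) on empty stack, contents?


push(12) -> [12]
push(26) -> [12, 26]
pop() returns 26 -> [12]
push(21) -> [12, 21]
push(2) -> [12, 21, 2]
push(10) -> [12, 21, 2, 10]
push(16) -> [12, 21, 2, 10, 16]
push(1) -> [12, 21, 2, 10, 16, 1]
Final stack (bottom to top): [12, 21, 2, 10, 16, 1]


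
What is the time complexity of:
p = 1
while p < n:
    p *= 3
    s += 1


Per nesting level: O(log n) = O(log n)
Complexity: O(log n)


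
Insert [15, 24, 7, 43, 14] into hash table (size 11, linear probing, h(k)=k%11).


Insertions: 15->slot 4; 24->slot 2; 7->slot 7; 43->slot 10; 14->slot 3
Table: [None, None, 24, 14, 15, None, None, 7, None, None, 43]


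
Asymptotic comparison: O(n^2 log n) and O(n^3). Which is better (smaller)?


n^2 log n grows slower than cubic
O(n^2 log n) is asymptotically smaller; O(n^3) grows faster


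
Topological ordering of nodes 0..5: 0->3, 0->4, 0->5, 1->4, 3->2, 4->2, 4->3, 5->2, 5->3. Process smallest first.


Kahn's algorithm, process smallest node first
Order: [0, 1, 4, 5, 3, 2]


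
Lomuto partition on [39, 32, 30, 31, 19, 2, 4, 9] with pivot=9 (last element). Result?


Elements <= 9 go left of pivot.
Result: [2, 4, 9, 31, 19, 39, 32, 30], pivot at index 2


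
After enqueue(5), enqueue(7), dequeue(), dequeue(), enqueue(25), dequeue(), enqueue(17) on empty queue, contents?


enqueue(5) -> [5]
enqueue(7) -> [5, 7]
dequeue() returns 5 -> [7]
dequeue() returns 7 -> []
enqueue(25) -> [25]
dequeue() returns 25 -> []
enqueue(17) -> [17]
Final queue (front to back): [17]


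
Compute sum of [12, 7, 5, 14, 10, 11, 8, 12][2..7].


Prefix sums: [0, 12, 19, 24, 38, 48, 59, 67, 79]
Sum[2..7] = prefix[8] - prefix[2] = 79 - 19 = 60


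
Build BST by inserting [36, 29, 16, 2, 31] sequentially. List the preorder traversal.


Root = 36; build tree by BST insertion.
Preorder traversal: [36, 29, 16, 2, 31]


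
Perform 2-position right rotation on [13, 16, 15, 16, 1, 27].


Right rotate by 2: [1, 27, 13, 16, 15, 16]


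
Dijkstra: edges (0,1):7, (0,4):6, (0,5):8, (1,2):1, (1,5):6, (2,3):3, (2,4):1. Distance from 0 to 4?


Dijkstra from 0:
Distances: {0: 0, 1: 7, 2: 7, 3: 10, 4: 6, 5: 8}
Shortest distance to 4 = 6, path = [0, 4]


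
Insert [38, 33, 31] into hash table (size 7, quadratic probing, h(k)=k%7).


Insertions: 38->slot 3; 33->slot 5; 31->slot 4
Table: [None, None, None, 38, 31, 33, None]


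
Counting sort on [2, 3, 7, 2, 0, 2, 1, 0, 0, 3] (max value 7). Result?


Count array: [3, 1, 3, 2, 0, 0, 0, 1]
Reconstruct: [0, 0, 0, 1, 2, 2, 2, 3, 3, 7]


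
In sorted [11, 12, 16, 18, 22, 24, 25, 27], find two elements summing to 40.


Two pointers: lo=0, hi=7
Found pair: (16, 24) summing to 40


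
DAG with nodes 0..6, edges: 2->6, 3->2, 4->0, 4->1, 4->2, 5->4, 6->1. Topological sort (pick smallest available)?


Kahn's algorithm, process smallest node first
Order: [3, 5, 4, 0, 2, 6, 1]


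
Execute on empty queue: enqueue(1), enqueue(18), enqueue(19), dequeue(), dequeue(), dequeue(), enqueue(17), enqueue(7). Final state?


enqueue(1) -> [1]
enqueue(18) -> [1, 18]
enqueue(19) -> [1, 18, 19]
dequeue() returns 1 -> [18, 19]
dequeue() returns 18 -> [19]
dequeue() returns 19 -> []
enqueue(17) -> [17]
enqueue(7) -> [17, 7]
Final queue (front to back): [17, 7]


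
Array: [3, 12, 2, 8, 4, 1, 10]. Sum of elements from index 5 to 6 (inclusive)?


Prefix sums: [0, 3, 15, 17, 25, 29, 30, 40]
Sum[5..6] = prefix[7] - prefix[5] = 40 - 29 = 11


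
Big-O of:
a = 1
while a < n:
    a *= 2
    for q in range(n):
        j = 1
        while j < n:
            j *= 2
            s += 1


Per nesting level: O(log n) * O(n) * O(log n) = O(n (log n)^2)
Complexity: O(n (log n)^2)


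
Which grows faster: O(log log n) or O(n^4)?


double-logarithmic grows slower than quartic
O(log log n) is asymptotically smaller; O(n^4) grows faster


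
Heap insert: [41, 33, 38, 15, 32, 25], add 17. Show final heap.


Append 17: [41, 33, 38, 15, 32, 25, 17]
Bubble up: no swaps needed
Result: [41, 33, 38, 15, 32, 25, 17]


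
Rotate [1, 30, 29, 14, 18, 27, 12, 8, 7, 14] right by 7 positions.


Right rotate by 7: [14, 18, 27, 12, 8, 7, 14, 1, 30, 29]


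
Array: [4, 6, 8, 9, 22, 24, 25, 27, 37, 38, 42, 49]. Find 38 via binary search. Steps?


Search for 38:
[0,11] mid=5 arr[5]=24
[6,11] mid=8 arr[8]=37
[9,11] mid=10 arr[10]=42
[9,9] mid=9 arr[9]=38
Total: 4 comparisons


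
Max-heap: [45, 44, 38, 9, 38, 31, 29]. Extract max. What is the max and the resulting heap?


Max = 45
Replace root with last, heapify down
Resulting heap: [44, 38, 38, 9, 29, 31]


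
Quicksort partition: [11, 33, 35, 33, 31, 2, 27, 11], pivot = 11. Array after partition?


Elements <= 11 go left of pivot.
Result: [11, 2, 11, 33, 31, 33, 27, 35], pivot at index 2


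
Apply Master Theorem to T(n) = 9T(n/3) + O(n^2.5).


a=9, b=3, c=2.5. log_3(9)=2 < c=2.5. Case 3: O(n^c) = O(n^2.500)
Complexity: O(n^2.500)


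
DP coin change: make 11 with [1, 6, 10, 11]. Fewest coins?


dp[0]=0; dp[i]=1+min(dp[i-c] for c in coins)
...dp[6]=1, dp[7]=2, dp[8]=3, dp[9]=4, dp[10]=1, dp[11]=1
Minimum coins for 11 = 1


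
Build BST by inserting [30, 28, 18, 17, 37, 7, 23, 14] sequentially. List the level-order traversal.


Root = 30; build tree by BST insertion.
Level-Order traversal: [30, 28, 37, 18, 17, 23, 7, 14]


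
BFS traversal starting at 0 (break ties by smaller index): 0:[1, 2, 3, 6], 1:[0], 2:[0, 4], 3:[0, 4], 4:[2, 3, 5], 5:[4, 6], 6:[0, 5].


BFS queue: start with [0]
Visit order: [0, 1, 2, 3, 6, 4, 5]


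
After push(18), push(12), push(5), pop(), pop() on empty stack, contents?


push(18) -> [18]
push(12) -> [18, 12]
push(5) -> [18, 12, 5]
pop() returns 5 -> [18, 12]
pop() returns 12 -> [18]
Final stack (bottom to top): [18]


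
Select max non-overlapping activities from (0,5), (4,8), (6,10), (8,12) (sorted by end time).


Greedy: pick earliest-ending, then skip overlaps.
Selected (2 activities): [(0, 5), (6, 10)]


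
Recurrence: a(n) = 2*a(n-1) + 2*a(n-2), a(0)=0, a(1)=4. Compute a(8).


Build bottom-up:
...a(6)=480, a(7)=1312, a(8)=2*1312+2*480=3584


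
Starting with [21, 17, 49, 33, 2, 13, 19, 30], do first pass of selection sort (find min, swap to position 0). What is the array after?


After one pass: [2, 17, 49, 33, 21, 13, 19, 30]


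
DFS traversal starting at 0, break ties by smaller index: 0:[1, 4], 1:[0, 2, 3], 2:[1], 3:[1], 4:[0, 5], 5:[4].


DFS stack-based: start with [0]
Visit order: [0, 1, 2, 3, 4, 5]


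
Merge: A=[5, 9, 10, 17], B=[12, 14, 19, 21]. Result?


Compare heads, take smaller each step.
Merged: [5, 9, 10, 12, 14, 17, 19, 21]


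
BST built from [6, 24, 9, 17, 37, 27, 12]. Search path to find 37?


BST root = 6
Search for 37: compare at each node
Path: [6, 24, 37]


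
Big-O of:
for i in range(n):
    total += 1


Per nesting level: O(n) = O(n)
Complexity: O(n)


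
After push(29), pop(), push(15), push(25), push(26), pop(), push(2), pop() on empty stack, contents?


push(29) -> [29]
pop() returns 29 -> []
push(15) -> [15]
push(25) -> [15, 25]
push(26) -> [15, 25, 26]
pop() returns 26 -> [15, 25]
push(2) -> [15, 25, 2]
pop() returns 2 -> [15, 25]
Final stack (bottom to top): [15, 25]


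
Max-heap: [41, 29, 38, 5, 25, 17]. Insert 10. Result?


Append 10: [41, 29, 38, 5, 25, 17, 10]
Bubble up: no swaps needed
Result: [41, 29, 38, 5, 25, 17, 10]


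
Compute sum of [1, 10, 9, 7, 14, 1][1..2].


Prefix sums: [0, 1, 11, 20, 27, 41, 42]
Sum[1..2] = prefix[3] - prefix[1] = 20 - 1 = 19


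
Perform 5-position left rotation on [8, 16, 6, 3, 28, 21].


Left rotate by 5: [21, 8, 16, 6, 3, 28]


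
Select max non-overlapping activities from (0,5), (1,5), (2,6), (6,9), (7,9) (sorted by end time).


Greedy: pick earliest-ending, then skip overlaps.
Selected (2 activities): [(0, 5), (6, 9)]


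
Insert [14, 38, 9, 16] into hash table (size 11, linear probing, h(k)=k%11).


Insertions: 14->slot 3; 38->slot 5; 9->slot 9; 16->slot 6
Table: [None, None, None, 14, None, 38, 16, None, None, 9, None]


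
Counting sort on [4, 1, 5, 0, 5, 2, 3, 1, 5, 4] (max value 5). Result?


Count array: [1, 2, 1, 1, 2, 3]
Reconstruct: [0, 1, 1, 2, 3, 4, 4, 5, 5, 5]


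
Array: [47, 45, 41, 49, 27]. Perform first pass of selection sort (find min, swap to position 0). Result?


After one pass: [27, 45, 41, 49, 47]


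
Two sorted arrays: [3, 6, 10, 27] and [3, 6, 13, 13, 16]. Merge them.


Compare heads, take smaller each step.
Merged: [3, 3, 6, 6, 10, 13, 13, 16, 27]


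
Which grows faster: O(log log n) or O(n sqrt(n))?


double-logarithmic grows slower than n^1.5
O(log log n) is asymptotically smaller; O(n sqrt(n)) grows faster


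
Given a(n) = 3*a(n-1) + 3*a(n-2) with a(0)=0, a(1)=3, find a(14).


Build bottom-up:
...a(12)=5773680, a(13)=21889683, a(14)=3*21889683+3*5773680=82990089


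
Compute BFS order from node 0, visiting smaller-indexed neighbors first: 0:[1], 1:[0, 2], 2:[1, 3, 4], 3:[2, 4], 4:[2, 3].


BFS queue: start with [0]
Visit order: [0, 1, 2, 3, 4]


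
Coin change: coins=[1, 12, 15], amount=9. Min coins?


dp[0]=0; dp[i]=1+min(dp[i-c] for c in coins)
...dp[4]=4, dp[5]=5, dp[6]=6, dp[7]=7, dp[8]=8, dp[9]=9
Minimum coins for 9 = 9


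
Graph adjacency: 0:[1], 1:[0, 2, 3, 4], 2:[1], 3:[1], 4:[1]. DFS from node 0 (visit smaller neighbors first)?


DFS stack-based: start with [0]
Visit order: [0, 1, 2, 3, 4]


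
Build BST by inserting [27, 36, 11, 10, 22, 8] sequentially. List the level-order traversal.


Root = 27; build tree by BST insertion.
Level-Order traversal: [27, 11, 36, 10, 22, 8]


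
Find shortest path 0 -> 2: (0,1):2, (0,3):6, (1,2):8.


Dijkstra from 0:
Distances: {0: 0, 1: 2, 2: 10, 3: 6}
Shortest distance to 2 = 10, path = [0, 1, 2]


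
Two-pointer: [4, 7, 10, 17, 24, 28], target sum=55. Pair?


Two pointers: lo=0, hi=5
No pair sums to 55


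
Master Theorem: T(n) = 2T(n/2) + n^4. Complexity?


a=2, b=2, c=4. log_2(2)=1 < c=4. Case 3: O(n^c) = O(n^4)
Complexity: O(n^4)


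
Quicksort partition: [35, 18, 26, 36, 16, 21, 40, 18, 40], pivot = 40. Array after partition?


Elements <= 40 go left of pivot.
Result: [35, 18, 26, 36, 16, 21, 40, 18, 40], pivot at index 8


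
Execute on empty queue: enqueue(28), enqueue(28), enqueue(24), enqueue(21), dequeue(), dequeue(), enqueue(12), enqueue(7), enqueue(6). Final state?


enqueue(28) -> [28]
enqueue(28) -> [28, 28]
enqueue(24) -> [28, 28, 24]
enqueue(21) -> [28, 28, 24, 21]
dequeue() returns 28 -> [28, 24, 21]
dequeue() returns 28 -> [24, 21]
enqueue(12) -> [24, 21, 12]
enqueue(7) -> [24, 21, 12, 7]
enqueue(6) -> [24, 21, 12, 7, 6]
Final queue (front to back): [24, 21, 12, 7, 6]


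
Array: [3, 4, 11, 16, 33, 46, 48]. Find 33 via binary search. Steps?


Search for 33:
[0,6] mid=3 arr[3]=16
[4,6] mid=5 arr[5]=46
[4,4] mid=4 arr[4]=33
Total: 3 comparisons


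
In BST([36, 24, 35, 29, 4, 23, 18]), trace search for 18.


BST root = 36
Search for 18: compare at each node
Path: [36, 24, 4, 23, 18]


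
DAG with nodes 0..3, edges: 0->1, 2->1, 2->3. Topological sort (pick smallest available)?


Kahn's algorithm, process smallest node first
Order: [0, 2, 1, 3]


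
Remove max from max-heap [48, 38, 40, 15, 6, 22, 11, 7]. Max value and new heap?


Max = 48
Replace root with last, heapify down
Resulting heap: [40, 38, 22, 15, 6, 7, 11]


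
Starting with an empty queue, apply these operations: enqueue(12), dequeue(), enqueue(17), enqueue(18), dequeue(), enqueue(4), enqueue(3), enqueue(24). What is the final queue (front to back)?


enqueue(12) -> [12]
dequeue() returns 12 -> []
enqueue(17) -> [17]
enqueue(18) -> [17, 18]
dequeue() returns 17 -> [18]
enqueue(4) -> [18, 4]
enqueue(3) -> [18, 4, 3]
enqueue(24) -> [18, 4, 3, 24]
Final queue (front to back): [18, 4, 3, 24]


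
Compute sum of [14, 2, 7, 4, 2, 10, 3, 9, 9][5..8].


Prefix sums: [0, 14, 16, 23, 27, 29, 39, 42, 51, 60]
Sum[5..8] = prefix[9] - prefix[5] = 60 - 29 = 31


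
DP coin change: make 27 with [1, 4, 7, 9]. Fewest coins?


dp[0]=0; dp[i]=1+min(dp[i-c] for c in coins)
...dp[22]=3, dp[23]=3, dp[24]=4, dp[25]=3, dp[26]=4, dp[27]=3
Minimum coins for 27 = 3


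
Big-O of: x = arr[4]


Analysis: constant-time operation, no loop
Complexity: O(1)


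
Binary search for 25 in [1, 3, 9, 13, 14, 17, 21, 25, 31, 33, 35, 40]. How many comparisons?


Search for 25:
[0,11] mid=5 arr[5]=17
[6,11] mid=8 arr[8]=31
[6,7] mid=6 arr[6]=21
[7,7] mid=7 arr[7]=25
Total: 4 comparisons


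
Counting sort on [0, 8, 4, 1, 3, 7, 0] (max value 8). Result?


Count array: [2, 1, 0, 1, 1, 0, 0, 1, 1]
Reconstruct: [0, 0, 1, 3, 4, 7, 8]


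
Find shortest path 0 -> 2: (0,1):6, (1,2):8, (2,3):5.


Dijkstra from 0:
Distances: {0: 0, 1: 6, 2: 14, 3: 19}
Shortest distance to 2 = 14, path = [0, 1, 2]


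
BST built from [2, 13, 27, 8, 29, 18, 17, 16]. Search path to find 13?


BST root = 2
Search for 13: compare at each node
Path: [2, 13]


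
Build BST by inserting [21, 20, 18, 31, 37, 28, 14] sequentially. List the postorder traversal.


Root = 21; build tree by BST insertion.
Postorder traversal: [14, 18, 20, 28, 37, 31, 21]


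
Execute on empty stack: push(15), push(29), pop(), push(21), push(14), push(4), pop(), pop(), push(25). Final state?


push(15) -> [15]
push(29) -> [15, 29]
pop() returns 29 -> [15]
push(21) -> [15, 21]
push(14) -> [15, 21, 14]
push(4) -> [15, 21, 14, 4]
pop() returns 4 -> [15, 21, 14]
pop() returns 14 -> [15, 21]
push(25) -> [15, 21, 25]
Final stack (bottom to top): [15, 21, 25]


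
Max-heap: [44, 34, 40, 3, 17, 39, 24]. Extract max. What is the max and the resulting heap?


Max = 44
Replace root with last, heapify down
Resulting heap: [40, 34, 39, 3, 17, 24]


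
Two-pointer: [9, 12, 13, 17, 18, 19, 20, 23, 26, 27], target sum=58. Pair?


Two pointers: lo=0, hi=9
No pair sums to 58


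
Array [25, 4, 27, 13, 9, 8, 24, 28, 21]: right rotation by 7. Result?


Right rotate by 7: [27, 13, 9, 8, 24, 28, 21, 25, 4]


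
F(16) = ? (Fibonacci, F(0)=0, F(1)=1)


F(n)=F(n-1)+F(n-2)
...F(14)=377, F(15)=610, F(16)=987


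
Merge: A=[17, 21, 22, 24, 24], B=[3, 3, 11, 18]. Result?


Compare heads, take smaller each step.
Merged: [3, 3, 11, 17, 18, 21, 22, 24, 24]


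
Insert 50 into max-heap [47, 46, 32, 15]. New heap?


Append 50: [47, 46, 32, 15, 50]
Bubble up: swap idx 4(50) with idx 1(46); swap idx 1(50) with idx 0(47)
Result: [50, 47, 32, 15, 46]


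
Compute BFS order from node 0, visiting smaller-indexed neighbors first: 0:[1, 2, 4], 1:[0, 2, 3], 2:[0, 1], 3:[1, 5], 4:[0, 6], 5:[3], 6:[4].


BFS queue: start with [0]
Visit order: [0, 1, 2, 4, 3, 6, 5]


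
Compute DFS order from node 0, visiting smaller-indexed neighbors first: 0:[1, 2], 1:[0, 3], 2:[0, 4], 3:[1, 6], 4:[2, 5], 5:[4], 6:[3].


DFS stack-based: start with [0]
Visit order: [0, 1, 3, 6, 2, 4, 5]


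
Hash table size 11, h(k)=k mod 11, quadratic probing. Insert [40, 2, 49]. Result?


Insertions: 40->slot 7; 2->slot 2; 49->slot 5
Table: [None, None, 2, None, None, 49, None, 40, None, None, None]


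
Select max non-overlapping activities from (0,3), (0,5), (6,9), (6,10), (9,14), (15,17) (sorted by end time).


Greedy: pick earliest-ending, then skip overlaps.
Selected (4 activities): [(0, 3), (6, 9), (9, 14), (15, 17)]


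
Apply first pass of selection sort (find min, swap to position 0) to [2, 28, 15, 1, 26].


After one pass: [1, 28, 15, 2, 26]


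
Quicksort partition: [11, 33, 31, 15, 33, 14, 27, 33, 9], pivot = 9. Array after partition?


Elements <= 9 go left of pivot.
Result: [9, 33, 31, 15, 33, 14, 27, 33, 11], pivot at index 0


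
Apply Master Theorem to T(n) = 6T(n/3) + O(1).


a=6, b=3, c=0. log_3(6)=1.631 > c=0. Case 1: O(n^log_b(a)) = O(n^1.631)
Complexity: O(n^1.631)


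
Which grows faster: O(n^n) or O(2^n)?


exponential grows slower than n^n
O(2^n) is asymptotically smaller; O(n^n) grows faster


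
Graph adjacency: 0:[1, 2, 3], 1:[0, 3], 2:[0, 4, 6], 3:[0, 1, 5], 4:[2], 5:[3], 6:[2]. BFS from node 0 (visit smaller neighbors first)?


BFS queue: start with [0]
Visit order: [0, 1, 2, 3, 4, 6, 5]


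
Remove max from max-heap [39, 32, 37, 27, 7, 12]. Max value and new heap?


Max = 39
Replace root with last, heapify down
Resulting heap: [37, 32, 12, 27, 7]


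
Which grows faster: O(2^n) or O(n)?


linear grows slower than exponential
O(n) is asymptotically smaller; O(2^n) grows faster


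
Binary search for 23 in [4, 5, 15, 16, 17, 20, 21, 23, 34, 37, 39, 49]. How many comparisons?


Search for 23:
[0,11] mid=5 arr[5]=20
[6,11] mid=8 arr[8]=34
[6,7] mid=6 arr[6]=21
[7,7] mid=7 arr[7]=23
Total: 4 comparisons


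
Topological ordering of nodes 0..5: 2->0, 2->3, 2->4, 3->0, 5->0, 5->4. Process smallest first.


Kahn's algorithm, process smallest node first
Order: [1, 2, 3, 5, 0, 4]


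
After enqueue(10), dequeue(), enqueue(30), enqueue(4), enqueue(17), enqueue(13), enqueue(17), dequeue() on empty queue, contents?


enqueue(10) -> [10]
dequeue() returns 10 -> []
enqueue(30) -> [30]
enqueue(4) -> [30, 4]
enqueue(17) -> [30, 4, 17]
enqueue(13) -> [30, 4, 17, 13]
enqueue(17) -> [30, 4, 17, 13, 17]
dequeue() returns 30 -> [4, 17, 13, 17]
Final queue (front to back): [4, 17, 13, 17]


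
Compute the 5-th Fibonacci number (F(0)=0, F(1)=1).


F(n)=F(n-1)+F(n-2)
...F(3)=2, F(4)=3, F(5)=5


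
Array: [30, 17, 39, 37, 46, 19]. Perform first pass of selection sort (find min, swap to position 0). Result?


After one pass: [17, 30, 39, 37, 46, 19]


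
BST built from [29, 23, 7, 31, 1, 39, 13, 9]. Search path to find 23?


BST root = 29
Search for 23: compare at each node
Path: [29, 23]


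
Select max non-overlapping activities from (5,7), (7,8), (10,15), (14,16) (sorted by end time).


Greedy: pick earliest-ending, then skip overlaps.
Selected (3 activities): [(5, 7), (7, 8), (10, 15)]


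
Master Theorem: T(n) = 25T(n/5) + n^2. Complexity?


a=25, b=5, c=2. log_5(25)=2 = c=2. Case 2: O(n^c log n) = O(n^2 log n)
Complexity: O(n^2 log n)


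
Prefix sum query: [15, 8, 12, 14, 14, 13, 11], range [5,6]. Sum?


Prefix sums: [0, 15, 23, 35, 49, 63, 76, 87]
Sum[5..6] = prefix[7] - prefix[5] = 87 - 63 = 24


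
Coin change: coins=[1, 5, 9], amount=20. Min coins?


dp[0]=0; dp[i]=1+min(dp[i-c] for c in coins)
...dp[15]=3, dp[16]=4, dp[17]=5, dp[18]=2, dp[19]=3, dp[20]=4
Minimum coins for 20 = 4


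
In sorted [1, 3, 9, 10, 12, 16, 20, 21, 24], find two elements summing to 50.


Two pointers: lo=0, hi=8
No pair sums to 50


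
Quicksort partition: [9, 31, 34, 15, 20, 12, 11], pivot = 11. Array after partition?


Elements <= 11 go left of pivot.
Result: [9, 11, 34, 15, 20, 12, 31], pivot at index 1


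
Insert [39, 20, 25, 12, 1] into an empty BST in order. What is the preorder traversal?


Root = 39; build tree by BST insertion.
Preorder traversal: [39, 20, 12, 1, 25]


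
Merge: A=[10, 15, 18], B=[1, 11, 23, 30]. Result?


Compare heads, take smaller each step.
Merged: [1, 10, 11, 15, 18, 23, 30]


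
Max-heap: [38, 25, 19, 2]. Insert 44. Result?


Append 44: [38, 25, 19, 2, 44]
Bubble up: swap idx 4(44) with idx 1(25); swap idx 1(44) with idx 0(38)
Result: [44, 38, 19, 2, 25]


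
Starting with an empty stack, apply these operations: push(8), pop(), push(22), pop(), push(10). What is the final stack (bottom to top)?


push(8) -> [8]
pop() returns 8 -> []
push(22) -> [22]
pop() returns 22 -> []
push(10) -> [10]
Final stack (bottom to top): [10]


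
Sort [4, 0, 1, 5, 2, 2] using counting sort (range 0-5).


Count array: [1, 1, 2, 0, 1, 1]
Reconstruct: [0, 1, 2, 2, 4, 5]


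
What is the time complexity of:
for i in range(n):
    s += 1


Per nesting level: O(n) = O(n)
Complexity: O(n)


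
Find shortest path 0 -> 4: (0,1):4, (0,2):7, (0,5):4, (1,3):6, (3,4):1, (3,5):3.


Dijkstra from 0:
Distances: {0: 0, 1: 4, 2: 7, 3: 7, 4: 8, 5: 4}
Shortest distance to 4 = 8, path = [0, 5, 3, 4]


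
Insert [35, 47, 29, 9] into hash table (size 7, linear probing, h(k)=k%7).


Insertions: 35->slot 0; 47->slot 5; 29->slot 1; 9->slot 2
Table: [35, 29, 9, None, None, 47, None]


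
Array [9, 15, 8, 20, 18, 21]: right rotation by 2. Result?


Right rotate by 2: [18, 21, 9, 15, 8, 20]


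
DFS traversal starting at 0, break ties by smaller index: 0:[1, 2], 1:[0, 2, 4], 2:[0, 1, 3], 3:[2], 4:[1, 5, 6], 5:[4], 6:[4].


DFS stack-based: start with [0]
Visit order: [0, 1, 2, 3, 4, 5, 6]


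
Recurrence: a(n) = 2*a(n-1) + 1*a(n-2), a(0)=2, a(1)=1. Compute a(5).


Build bottom-up:
...a(3)=9, a(4)=22, a(5)=2*22+1*9=53


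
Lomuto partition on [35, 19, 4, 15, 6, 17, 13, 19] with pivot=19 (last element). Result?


Elements <= 19 go left of pivot.
Result: [19, 4, 15, 6, 17, 13, 19, 35], pivot at index 6


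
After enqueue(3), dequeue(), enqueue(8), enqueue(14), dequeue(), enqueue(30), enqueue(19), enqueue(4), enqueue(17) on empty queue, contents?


enqueue(3) -> [3]
dequeue() returns 3 -> []
enqueue(8) -> [8]
enqueue(14) -> [8, 14]
dequeue() returns 8 -> [14]
enqueue(30) -> [14, 30]
enqueue(19) -> [14, 30, 19]
enqueue(4) -> [14, 30, 19, 4]
enqueue(17) -> [14, 30, 19, 4, 17]
Final queue (front to back): [14, 30, 19, 4, 17]


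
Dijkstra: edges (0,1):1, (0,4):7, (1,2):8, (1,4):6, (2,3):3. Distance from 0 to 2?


Dijkstra from 0:
Distances: {0: 0, 1: 1, 2: 9, 3: 12, 4: 7}
Shortest distance to 2 = 9, path = [0, 1, 2]


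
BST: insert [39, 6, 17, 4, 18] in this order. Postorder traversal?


Root = 39; build tree by BST insertion.
Postorder traversal: [4, 18, 17, 6, 39]


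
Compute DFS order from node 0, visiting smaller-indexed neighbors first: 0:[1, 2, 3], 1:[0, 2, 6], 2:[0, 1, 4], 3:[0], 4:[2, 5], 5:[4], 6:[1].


DFS stack-based: start with [0]
Visit order: [0, 1, 2, 4, 5, 6, 3]


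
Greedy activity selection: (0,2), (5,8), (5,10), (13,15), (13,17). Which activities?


Greedy: pick earliest-ending, then skip overlaps.
Selected (3 activities): [(0, 2), (5, 8), (13, 15)]


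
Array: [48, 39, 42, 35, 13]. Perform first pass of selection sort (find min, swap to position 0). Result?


After one pass: [13, 39, 42, 35, 48]


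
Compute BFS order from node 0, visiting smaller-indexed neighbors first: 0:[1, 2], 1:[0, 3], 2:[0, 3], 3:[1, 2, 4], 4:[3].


BFS queue: start with [0]
Visit order: [0, 1, 2, 3, 4]


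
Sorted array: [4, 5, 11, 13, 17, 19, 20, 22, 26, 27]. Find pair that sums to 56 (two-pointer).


Two pointers: lo=0, hi=9
No pair sums to 56


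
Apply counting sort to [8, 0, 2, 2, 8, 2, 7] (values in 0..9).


Count array: [1, 0, 3, 0, 0, 0, 0, 1, 2, 0]
Reconstruct: [0, 2, 2, 2, 7, 8, 8]


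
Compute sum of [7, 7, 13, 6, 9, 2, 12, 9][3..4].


Prefix sums: [0, 7, 14, 27, 33, 42, 44, 56, 65]
Sum[3..4] = prefix[5] - prefix[3] = 42 - 27 = 15


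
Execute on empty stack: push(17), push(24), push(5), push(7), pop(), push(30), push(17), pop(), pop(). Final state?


push(17) -> [17]
push(24) -> [17, 24]
push(5) -> [17, 24, 5]
push(7) -> [17, 24, 5, 7]
pop() returns 7 -> [17, 24, 5]
push(30) -> [17, 24, 5, 30]
push(17) -> [17, 24, 5, 30, 17]
pop() returns 17 -> [17, 24, 5, 30]
pop() returns 30 -> [17, 24, 5]
Final stack (bottom to top): [17, 24, 5]


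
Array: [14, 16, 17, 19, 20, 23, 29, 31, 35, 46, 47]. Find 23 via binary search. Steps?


Search for 23:
[0,10] mid=5 arr[5]=23
Total: 1 comparisons


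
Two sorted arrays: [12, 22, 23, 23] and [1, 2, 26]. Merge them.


Compare heads, take smaller each step.
Merged: [1, 2, 12, 22, 23, 23, 26]


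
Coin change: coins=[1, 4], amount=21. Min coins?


dp[0]=0; dp[i]=1+min(dp[i-c] for c in coins)
...dp[16]=4, dp[17]=5, dp[18]=6, dp[19]=7, dp[20]=5, dp[21]=6
Minimum coins for 21 = 6


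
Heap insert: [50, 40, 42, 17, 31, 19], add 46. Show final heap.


Append 46: [50, 40, 42, 17, 31, 19, 46]
Bubble up: swap idx 6(46) with idx 2(42)
Result: [50, 40, 46, 17, 31, 19, 42]


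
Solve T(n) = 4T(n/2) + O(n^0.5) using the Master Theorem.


a=4, b=2, c=0.5. log_2(4)=2 > c=0.5. Case 1: O(n^log_b(a)) = O(n^2)
Complexity: O(n^2)


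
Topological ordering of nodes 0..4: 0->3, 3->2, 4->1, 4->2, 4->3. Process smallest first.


Kahn's algorithm, process smallest node first
Order: [0, 4, 1, 3, 2]


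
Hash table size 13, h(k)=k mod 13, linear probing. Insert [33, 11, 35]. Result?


Insertions: 33->slot 7; 11->slot 11; 35->slot 9
Table: [None, None, None, None, None, None, None, 33, None, 35, None, 11, None]
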